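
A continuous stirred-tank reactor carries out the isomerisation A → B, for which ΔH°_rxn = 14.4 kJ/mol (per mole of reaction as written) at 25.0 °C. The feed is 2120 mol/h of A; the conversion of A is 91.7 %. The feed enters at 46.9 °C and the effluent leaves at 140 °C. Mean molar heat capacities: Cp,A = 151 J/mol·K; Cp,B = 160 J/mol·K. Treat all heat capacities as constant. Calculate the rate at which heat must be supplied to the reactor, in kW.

Q_in = 16.6 kW

Extent of reaction ξ = 0.917 × 2120 = 1944 mol/h
Reaction term: ξ·ΔH°_rxn = 1944 × 14.4 = 27994 kJ/h
Sensible, feed 46.9→25 °C: -7010.6 kJ/h
Outlet flows (mol/h): A 175.96, B 1944
Sensible, products 25→140 °C: 38826 kJ/h
Q = ΔH = 59809 kJ/h = 16.614 kW
Heat supplied = 16.614 kW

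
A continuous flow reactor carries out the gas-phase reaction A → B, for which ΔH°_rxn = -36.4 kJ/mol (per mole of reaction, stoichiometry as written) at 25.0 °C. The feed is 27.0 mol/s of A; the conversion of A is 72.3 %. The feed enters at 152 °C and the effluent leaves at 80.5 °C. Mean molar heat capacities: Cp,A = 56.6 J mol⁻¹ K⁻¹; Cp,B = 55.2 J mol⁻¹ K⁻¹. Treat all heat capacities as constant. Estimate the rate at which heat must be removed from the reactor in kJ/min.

Extent of reaction ξ = 0.723 × 27.0 = 19.521 mol/s
Reaction term: ξ·ΔH°_rxn = 19.521 × -36.4 = -710.56 kJ/s
Sensible, feed 152→25 °C: -194.08 kJ/s
Outlet flows (mol/s): A 7.479, B 19.521
Sensible, products 25→80.5 °C: 83.298 kJ/s
Q = ΔH = -821.35 kJ/s = -821.35 kW
Heat removed = 49281 kJ/min

Q_out = 49300 kJ/min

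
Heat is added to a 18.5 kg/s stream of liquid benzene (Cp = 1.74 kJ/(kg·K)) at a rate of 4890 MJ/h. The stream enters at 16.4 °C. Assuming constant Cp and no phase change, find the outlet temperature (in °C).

Q = 4890 MJ/h = 1358.3 kJ/s
ΔT = Q/(ṁ·Cp) = 1358.3/(18.5×1.74) = 42.197 K
T_out = 16.4 + 42.197 = 58.597 °C

T_out = 58.6 °C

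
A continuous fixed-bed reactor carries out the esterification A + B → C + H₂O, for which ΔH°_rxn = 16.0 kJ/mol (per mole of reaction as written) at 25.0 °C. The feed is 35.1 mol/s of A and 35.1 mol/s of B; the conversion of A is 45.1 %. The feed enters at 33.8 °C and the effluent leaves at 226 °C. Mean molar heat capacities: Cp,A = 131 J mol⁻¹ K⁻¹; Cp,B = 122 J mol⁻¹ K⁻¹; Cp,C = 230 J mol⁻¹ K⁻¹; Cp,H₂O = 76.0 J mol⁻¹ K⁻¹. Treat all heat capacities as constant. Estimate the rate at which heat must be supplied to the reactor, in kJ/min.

Extent of reaction ξ = 0.451 × 35.1 = 15.83 mol/s
Reaction term: ξ·ΔH°_rxn = 15.83 × 16.0 = 253.28 kJ/s
Sensible, feed 33.8→25 °C: -78.147 kJ/s
Outlet flows (mol/s): A 19.27, B 19.27, C 15.83, H₂O 15.83
Sensible, products 25→226 °C: 1953.6 kJ/s
Q = ΔH = 2128.7 kJ/s = 2128.7 kW
Heat supplied = 127720 kJ/min

Q_in = 128000 kJ/min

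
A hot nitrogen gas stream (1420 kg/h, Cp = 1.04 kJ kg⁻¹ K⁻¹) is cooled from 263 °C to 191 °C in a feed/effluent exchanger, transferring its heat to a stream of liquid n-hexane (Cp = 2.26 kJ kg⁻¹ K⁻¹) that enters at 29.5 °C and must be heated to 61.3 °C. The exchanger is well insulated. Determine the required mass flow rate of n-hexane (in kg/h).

ṁ_c = 1480 kg/h

Heat released by hot stream: Q = 1420 × 1.04 × (263 − 191) = 106330 kJ/h
Energy balance on cold side (adiabatic exchanger): Q = ṁ_c·Cp_c·(T_c,out − T_c,in)
ṁ_c = 106330 / [2.26 × (61.3 − 29.5)] = 1479.5 kg/h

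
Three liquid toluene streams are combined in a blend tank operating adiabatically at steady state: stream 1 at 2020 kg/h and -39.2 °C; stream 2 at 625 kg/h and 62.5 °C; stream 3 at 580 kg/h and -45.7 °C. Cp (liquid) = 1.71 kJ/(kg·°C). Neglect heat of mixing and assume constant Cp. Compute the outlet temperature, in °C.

T_out = -20.7 °C

No heat crosses the boundary, so H_out = H_in.
Σ ṁᵢCp,ᵢTᵢ = 2020×1.71×-39.2 + 625×1.71×62.5 + 580×1.71×-45.7 = -113930
Σ ṁᵢCp,ᵢ = 2020×1.71 + 625×1.71 + 580×1.71 = 5514.8
T_out = -113930 / 5514.8 = -20.66 °C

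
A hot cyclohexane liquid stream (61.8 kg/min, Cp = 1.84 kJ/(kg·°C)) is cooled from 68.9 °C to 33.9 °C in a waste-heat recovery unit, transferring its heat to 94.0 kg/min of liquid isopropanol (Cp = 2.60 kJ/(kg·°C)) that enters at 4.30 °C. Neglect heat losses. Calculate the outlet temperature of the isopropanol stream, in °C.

Heat released by hot stream: Q = 61.8 × 1.84 × (68.9 − 33.9) = 3979.9 kJ/min
Energy balance on cold side (adiabatic exchanger): Q = ṁ_c·Cp_c·(T_c,out − T_c,in)
T_c,out = 4.30 + 3979.9/(94.0 × 2.60) = 20.584 °C

T_c,out = 20.6 °C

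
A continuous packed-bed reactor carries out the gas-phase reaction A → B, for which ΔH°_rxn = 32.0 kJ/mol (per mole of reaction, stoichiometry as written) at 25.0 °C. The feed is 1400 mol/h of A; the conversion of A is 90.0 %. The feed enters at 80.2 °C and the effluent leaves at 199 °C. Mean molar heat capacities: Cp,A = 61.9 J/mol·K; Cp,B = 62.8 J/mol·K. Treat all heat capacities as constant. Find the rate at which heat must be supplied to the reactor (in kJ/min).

Q_in = 847 kJ/min

Extent of reaction ξ = 0.900 × 1400 = 1260 mol/h
Reaction term: ξ·ΔH°_rxn = 1260 × 32.0 = 40320 kJ/h
Sensible, feed 80.2→25 °C: -4783.6 kJ/h
Outlet flows (mol/h): A 140, B 1260
Sensible, products 25→199 °C: 15276 kJ/h
Q = ΔH = 50813 kJ/h = 14.115 kW
Heat supplied = 846.88 kJ/min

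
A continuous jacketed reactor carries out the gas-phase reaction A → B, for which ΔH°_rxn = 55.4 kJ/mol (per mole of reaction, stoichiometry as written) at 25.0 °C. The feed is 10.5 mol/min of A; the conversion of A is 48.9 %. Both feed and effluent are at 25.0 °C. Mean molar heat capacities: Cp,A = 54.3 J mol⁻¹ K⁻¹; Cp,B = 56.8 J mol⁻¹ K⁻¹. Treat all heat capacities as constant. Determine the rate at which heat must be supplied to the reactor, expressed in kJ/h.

Extent of reaction ξ = 0.489 × 10.5 = 5.1345 mol/min
Reaction term: ξ·ΔH°_rxn = 5.1345 × 55.4 = 284.45 kJ/min
Q = ΔH = 284.45 kJ/min = 4.7409 kW
Heat supplied = 17067 kJ/h

Q_in = 17100 kJ/h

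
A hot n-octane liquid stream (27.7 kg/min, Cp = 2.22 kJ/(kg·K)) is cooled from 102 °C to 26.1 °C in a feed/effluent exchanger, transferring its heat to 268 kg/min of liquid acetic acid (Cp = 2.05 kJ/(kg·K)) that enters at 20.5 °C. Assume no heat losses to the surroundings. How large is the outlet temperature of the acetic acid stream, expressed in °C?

T_c,out = 29.0 °C

Heat released by hot stream: Q = 27.7 × 2.22 × (102 − 26.1) = 4667.4 kJ/min
Energy balance on cold side (adiabatic exchanger): Q = ṁ_c·Cp_c·(T_c,out − T_c,in)
T_c,out = 20.5 + 4667.4/(268 × 2.05) = 28.995 °C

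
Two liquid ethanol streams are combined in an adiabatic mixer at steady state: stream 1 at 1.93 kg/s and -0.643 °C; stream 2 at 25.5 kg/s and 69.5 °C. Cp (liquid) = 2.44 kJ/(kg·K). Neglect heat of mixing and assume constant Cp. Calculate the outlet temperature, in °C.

No heat crosses the boundary, so H_out = H_in.
Σ ṁᵢCp,ᵢTᵢ = 1.93×2.44×-0.643 + 25.5×2.44×69.5 = 4321.3
Σ ṁᵢCp,ᵢ = 1.93×2.44 + 25.5×2.44 = 66.929
T_out = 4321.3 / 66.929 = 64.565 °C

T_out = 64.6 °C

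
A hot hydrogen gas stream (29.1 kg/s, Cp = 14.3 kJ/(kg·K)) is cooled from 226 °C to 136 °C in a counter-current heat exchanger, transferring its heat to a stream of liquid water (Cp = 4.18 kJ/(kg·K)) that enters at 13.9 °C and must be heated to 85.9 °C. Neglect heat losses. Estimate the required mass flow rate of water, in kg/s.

Heat released by hot stream: Q = 29.1 × 14.3 × (226 − 136) = 37452 kJ/s
Energy balance on cold side (adiabatic exchanger): Q = ṁ_c·Cp_c·(T_c,out − T_c,in)
ṁ_c = 37452 / [4.18 × (85.9 − 13.9)] = 124.44 kg/s

ṁ_c = 124 kg/s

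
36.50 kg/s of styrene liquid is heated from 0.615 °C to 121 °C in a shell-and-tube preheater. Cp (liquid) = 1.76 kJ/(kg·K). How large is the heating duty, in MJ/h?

Q = ṁ·Cp·ΔT = 36.50 × 1.76 × (121 − 0.615) = 7733.5 kJ/s
Heating duty = 27841 MJ/h

Q = 27800 MJ/h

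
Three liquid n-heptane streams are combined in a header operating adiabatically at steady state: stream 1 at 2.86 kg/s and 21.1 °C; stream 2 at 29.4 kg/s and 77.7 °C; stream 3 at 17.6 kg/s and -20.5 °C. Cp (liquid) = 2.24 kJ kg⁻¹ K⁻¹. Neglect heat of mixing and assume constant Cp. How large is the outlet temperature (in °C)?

T_out = 39.8 °C

Adiabatic, steady state ⇒ Σ ṁᵢCp,ᵢ(T_out − Tᵢ) = 0
T_out = Σ ṁᵢCp,ᵢTᵢ / Σ ṁᵢCp,ᵢ
      = 4444 / 111.69 = 39.79 °C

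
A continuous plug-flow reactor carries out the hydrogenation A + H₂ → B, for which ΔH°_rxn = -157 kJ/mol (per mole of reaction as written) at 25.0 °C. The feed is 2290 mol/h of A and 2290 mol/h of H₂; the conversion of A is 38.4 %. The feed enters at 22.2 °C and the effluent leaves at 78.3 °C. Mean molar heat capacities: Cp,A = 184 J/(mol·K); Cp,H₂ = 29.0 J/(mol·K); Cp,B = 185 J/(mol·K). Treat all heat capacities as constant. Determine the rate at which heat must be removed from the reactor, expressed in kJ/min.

Extent of reaction ξ = 0.384 × 2290 = 879.36 mol/h
Reaction term: ξ·ΔH°_rxn = 879.36 × -157 = -138060 kJ/h
Sensible, feed 22.2→25 °C: 1365.8 kJ/h
Outlet flows (mol/h): A 1410.6, H₂ 1410.6, B 879.36
Sensible, products 25→78.3 °C: 24686 kJ/h
Q = ΔH = -112010 kJ/h = -31.113 kW
Heat removed = 1866.8 kJ/min

Q_out = 1870 kJ/min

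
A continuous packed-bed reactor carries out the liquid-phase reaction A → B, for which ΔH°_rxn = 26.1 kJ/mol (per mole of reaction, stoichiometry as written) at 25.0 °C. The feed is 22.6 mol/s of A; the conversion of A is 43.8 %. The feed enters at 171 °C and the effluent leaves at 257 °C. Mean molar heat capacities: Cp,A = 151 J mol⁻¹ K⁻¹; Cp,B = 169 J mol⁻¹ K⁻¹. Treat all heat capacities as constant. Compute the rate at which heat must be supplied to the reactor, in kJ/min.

Extent of reaction ξ = 0.438 × 22.6 = 9.8988 mol/s
Reaction term: ξ·ΔH°_rxn = 9.8988 × 26.1 = 258.36 kJ/s
Sensible, feed 171→25 °C: -498.24 kJ/s
Outlet flows (mol/s): A 12.701, B 9.8988
Sensible, products 25→257 °C: 833.06 kJ/s
Q = ΔH = 593.18 kJ/s = 593.18 kW
Heat supplied = 35591 kJ/min

Q_in = 35600 kJ/min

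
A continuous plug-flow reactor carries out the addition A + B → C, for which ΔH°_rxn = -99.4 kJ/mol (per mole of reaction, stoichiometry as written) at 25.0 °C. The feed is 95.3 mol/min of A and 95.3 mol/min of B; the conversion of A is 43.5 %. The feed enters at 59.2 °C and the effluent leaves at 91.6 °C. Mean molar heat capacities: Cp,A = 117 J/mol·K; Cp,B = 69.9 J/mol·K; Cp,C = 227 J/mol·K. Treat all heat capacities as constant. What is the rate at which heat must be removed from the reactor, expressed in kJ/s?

Q_out = 57.2 kJ/s

Extent of reaction ξ = 0.435 × 95.3 = 41.456 mol/min
Reaction term: ξ·ΔH°_rxn = 41.456 × -99.4 = -4120.7 kJ/min
Sensible, feed 59.2→25 °C: -609.16 kJ/min
Outlet flows (mol/min): A 53.844, B 53.844, C 41.456
Sensible, products 25→91.6 °C: 1297 kJ/min
Q = ΔH = -3432.9 kJ/min = -57.214 kW
Heat removed = 57.214 kJ/s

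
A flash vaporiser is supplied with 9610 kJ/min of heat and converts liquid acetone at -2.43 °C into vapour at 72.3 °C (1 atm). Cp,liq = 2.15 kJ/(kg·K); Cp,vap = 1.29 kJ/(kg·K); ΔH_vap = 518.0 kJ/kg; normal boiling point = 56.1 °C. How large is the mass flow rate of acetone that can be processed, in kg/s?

ṁ = 0.241 kg/s

Δh = 2.15×(56.1−-2.43) + 518.0 + 1.29×(72.3−56.1) = 664.74 kJ/kg
Q = 9610 kJ/min = 160.17 kJ/s = 160.17 kJ/s
ṁ = Q/Δh = 160.17 / 664.74 = 0.24095 kg/s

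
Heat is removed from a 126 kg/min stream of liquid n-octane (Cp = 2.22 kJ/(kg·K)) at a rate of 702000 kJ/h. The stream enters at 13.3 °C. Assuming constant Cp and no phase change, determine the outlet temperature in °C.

Q = 702000 kJ/h = 11700 kJ/min
ΔT = Q/(ṁ·Cp) = 11700/(126×2.22) = 41.828 K
T_out = 13.3 − 41.828 = -28.528 °C

T_out = -28.5 °C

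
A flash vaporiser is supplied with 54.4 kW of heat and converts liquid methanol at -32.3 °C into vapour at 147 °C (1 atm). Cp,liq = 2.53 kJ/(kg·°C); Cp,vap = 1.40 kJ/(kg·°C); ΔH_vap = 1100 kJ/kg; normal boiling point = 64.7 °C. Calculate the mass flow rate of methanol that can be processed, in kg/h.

ṁ = 134 kg/h

Δh = 2.53×(64.7−-32.3) + 1100 + 1.40×(147−64.7) = 1460.6 kJ/kg
Q = 54.4 kW = 54.4 kJ/s = 195840 kJ/h
ṁ = Q/Δh = 195840 / 1460.6 = 134.08 kg/h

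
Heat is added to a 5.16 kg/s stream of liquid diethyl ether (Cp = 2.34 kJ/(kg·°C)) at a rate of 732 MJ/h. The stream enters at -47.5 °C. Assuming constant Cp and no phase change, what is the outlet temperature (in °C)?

T_out = -30.7 °C

Q = 732 MJ/h = 203.33 kJ/s
ΔT = Q/(ṁ·Cp) = 203.33/(5.16×2.34) = 16.84 K
T_out = -47.5 + 16.84 = -30.66 °C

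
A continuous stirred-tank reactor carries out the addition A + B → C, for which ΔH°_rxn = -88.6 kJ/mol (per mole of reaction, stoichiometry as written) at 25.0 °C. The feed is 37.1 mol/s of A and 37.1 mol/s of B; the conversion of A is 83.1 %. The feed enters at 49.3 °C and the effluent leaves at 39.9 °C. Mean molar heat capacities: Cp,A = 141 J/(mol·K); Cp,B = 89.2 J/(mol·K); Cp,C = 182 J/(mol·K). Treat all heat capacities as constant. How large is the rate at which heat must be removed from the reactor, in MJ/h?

Extent of reaction ξ = 0.831 × 37.1 = 30.83 mol/s
Reaction term: ξ·ΔH°_rxn = 30.83 × -88.6 = -2731.5 kJ/s
Sensible, feed 49.3→25 °C: -207.53 kJ/s
Outlet flows (mol/s): A 6.2699, B 6.2699, C 30.83
Sensible, products 25→39.9 °C: 105.11 kJ/s
Q = ΔH = -2834 kJ/s = -2834 kW
Heat removed = 10202 MJ/h

Q_out = 10200 MJ/h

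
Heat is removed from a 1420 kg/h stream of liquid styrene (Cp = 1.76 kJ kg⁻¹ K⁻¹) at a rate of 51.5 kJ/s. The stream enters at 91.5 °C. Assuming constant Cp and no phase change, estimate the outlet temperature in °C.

T_out = 17.3 °C

Q = 51.5 kJ/s = 185400 kJ/h
ΔT = Q/(ṁ·Cp) = 185400/(1420×1.76) = 74.184 K
T_out = 91.5 − 74.184 = 17.316 °C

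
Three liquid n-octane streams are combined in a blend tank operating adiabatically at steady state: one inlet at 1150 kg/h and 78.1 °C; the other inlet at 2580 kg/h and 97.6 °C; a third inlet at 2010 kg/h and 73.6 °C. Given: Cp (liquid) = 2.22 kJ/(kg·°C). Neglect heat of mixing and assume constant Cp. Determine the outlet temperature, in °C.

T_out = 85.3 °C

Adiabatic, steady state ⇒ Σ ṁᵢCp,ᵢ(T_out − Tᵢ) = 0
Σ ṁᵢCp,ᵢTᵢ = 1150×2.22×78.1 + 2580×2.22×97.6 + 2010×2.22×73.6 = 1.0868e+06
Σ ṁᵢCp,ᵢ = 1150×2.22 + 2580×2.22 + 2010×2.22 = 12743
T_out = 1.0868e+06 / 12743 = 85.289 °C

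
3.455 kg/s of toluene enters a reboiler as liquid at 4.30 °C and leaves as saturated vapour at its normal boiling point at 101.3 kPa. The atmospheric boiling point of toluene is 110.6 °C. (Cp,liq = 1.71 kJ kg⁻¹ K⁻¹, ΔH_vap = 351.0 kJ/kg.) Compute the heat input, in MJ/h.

liquid 4.30→110.6 °C: 181.77 kJ/kg
vaporisation at 110.6 °C: 351 kJ/kg
Δh = 181.77 + 351 = 532.77 kJ/kg
Q = ṁ·Δh = 3.455 kg/s × 532.77 kJ/kg = 1840.7 kJ/s
|Q| = 1840.7 kW = 6626.6 MJ/h

Q = 6630 MJ/h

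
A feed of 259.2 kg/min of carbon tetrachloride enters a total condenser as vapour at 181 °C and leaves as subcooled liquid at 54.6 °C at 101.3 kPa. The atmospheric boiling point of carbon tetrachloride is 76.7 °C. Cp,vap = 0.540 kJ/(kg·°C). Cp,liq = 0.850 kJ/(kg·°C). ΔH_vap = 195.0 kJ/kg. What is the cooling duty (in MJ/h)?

Q_c = 4200 MJ/h

vapour 181→76.7 °C: -56.322 kJ/kg
condensation at 76.7 °C: -195 kJ/kg
liquid 76.7→54.6 °C: -18.785 kJ/kg
Δh = -56.322 + -195 + -18.785 = -270.11 kJ/kg
Q = ṁ·Δh = 259.2 kg/min × -270.11 kJ/kg = -70012 kJ/min
|Q| = 1166.9 kW = 4200.7 MJ/h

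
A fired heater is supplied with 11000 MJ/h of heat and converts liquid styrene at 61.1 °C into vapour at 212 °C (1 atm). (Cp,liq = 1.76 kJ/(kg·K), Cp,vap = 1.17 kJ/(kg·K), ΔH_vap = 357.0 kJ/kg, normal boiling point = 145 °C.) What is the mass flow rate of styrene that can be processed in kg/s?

Δh = 1.76×(145−61.1) + 357.0 + 1.17×(212−145) = 583.05 kJ/kg
Q = 11000 MJ/h = 3055.6 kJ/s = 3055.6 kJ/s
ṁ = Q/Δh = 3055.6 / 583.05 = 5.2406 kg/s

ṁ = 5.24 kg/s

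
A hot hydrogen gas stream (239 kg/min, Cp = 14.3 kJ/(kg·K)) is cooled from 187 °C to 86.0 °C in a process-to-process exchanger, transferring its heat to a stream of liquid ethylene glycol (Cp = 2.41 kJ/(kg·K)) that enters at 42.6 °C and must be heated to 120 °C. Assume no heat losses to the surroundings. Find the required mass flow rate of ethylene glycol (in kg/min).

ṁ_c = 1850 kg/min

Heat released by hot stream: Q = 239 × 14.3 × (187 − 86.0) = 345190 kJ/min
Energy balance on cold side (adiabatic exchanger): Q = ṁ_c·Cp_c·(T_c,out − T_c,in)
ṁ_c = 345190 / [2.41 × (120 − 42.6)] = 1850.5 kg/min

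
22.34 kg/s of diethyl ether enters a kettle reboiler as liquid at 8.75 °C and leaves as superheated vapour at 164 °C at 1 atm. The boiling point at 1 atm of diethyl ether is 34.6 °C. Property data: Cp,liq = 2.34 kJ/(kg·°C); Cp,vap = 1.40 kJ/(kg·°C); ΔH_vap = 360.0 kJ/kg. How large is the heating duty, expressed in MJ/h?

Q = 48400 MJ/h

liquid 8.75→34.6 °C: 60.489 kJ/kg
vaporisation at 34.6 °C: 360 kJ/kg
vapour 34.6→164 °C: 181.16 kJ/kg
Δh = 60.489 + 360 + 181.16 = 601.65 kJ/kg
Q = ṁ·Δh = 22.34 kg/s × 601.65 kJ/kg = 13441 kJ/s
|Q| = 13441 kW = 48387 MJ/h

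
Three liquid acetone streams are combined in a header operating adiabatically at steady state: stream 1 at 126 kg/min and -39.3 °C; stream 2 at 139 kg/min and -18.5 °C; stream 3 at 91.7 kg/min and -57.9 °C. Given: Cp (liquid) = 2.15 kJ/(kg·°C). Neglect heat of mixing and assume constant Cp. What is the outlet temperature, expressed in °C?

Energy balance with Q = 0: Σ ṁᵢCp,ᵢ(T_out − Tᵢ) = 0
T_out = Σ ṁᵢCp,ᵢTᵢ / Σ ṁᵢCp,ᵢ
      = -27590 / 766.9 = -35.976 °C

T_out = -36.0 °C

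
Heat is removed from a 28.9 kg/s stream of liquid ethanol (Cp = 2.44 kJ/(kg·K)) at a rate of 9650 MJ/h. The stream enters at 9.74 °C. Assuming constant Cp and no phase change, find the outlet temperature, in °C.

Q = 9650 MJ/h = 2680.6 kJ/s
ΔT = Q/(ṁ·Cp) = 2680.6/(28.9×2.44) = 38.013 K
T_out = 9.74 − 38.013 = -28.273 °C

T_out = -28.3 °C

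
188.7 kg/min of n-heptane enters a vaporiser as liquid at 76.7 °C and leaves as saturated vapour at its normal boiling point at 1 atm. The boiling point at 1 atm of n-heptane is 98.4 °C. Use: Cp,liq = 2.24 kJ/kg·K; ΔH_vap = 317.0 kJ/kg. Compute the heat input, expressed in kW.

liquid 76.7→98.4 °C: 48.608 kJ/kg
vaporisation at 98.4 °C: 317 kJ/kg
Δh = 48.608 + 317 = 365.61 kJ/kg
Q = ṁ·Δh = 188.7 kg/min × 365.61 kJ/kg = 68990 kJ/min
|Q| = 1149.8 kW

Q = 1150 kW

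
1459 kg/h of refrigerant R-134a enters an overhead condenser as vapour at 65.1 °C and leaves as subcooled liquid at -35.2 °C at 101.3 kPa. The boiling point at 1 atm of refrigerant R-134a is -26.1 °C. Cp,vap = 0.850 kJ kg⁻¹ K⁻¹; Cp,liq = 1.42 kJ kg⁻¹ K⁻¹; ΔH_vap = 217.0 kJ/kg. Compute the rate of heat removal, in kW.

vapour 65.1→-26.1 °C: -77.52 kJ/kg
condensation at -26.1 °C: -217 kJ/kg
liquid -26.1→-35.2 °C: -12.922 kJ/kg
Δh = -77.52 + -217 + -12.922 = -307.44 kJ/kg
Q = ṁ·Δh = 1459 kg/h × -307.44 kJ/kg = -448560 kJ/h
|Q| = 124.6 kW

Q_c = 125 kW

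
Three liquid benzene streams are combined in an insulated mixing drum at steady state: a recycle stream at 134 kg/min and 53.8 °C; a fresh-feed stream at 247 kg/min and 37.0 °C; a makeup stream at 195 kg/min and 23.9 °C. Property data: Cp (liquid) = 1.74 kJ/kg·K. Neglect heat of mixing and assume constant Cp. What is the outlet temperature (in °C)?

No heat crosses the boundary, so H_out = H_in.
T_out = Σ ṁᵢCp,ᵢTᵢ / Σ ṁᵢCp,ᵢ
      = 36555 / 1002.2 = 36.473 °C

T_out = 36.5 °C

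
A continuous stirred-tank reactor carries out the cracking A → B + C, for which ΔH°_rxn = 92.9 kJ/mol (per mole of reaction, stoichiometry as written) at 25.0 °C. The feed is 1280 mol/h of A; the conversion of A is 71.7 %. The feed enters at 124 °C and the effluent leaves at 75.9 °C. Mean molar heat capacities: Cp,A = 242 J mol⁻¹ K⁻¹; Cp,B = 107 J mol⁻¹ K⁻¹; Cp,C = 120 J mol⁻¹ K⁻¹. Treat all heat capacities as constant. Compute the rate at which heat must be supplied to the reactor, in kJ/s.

Q_in = 19.3 kJ/s

Extent of reaction ξ = 0.717 × 1280 = 917.76 mol/h
Reaction term: ξ·ΔH°_rxn = 917.76 × 92.9 = 85260 kJ/h
Sensible, feed 124→25 °C: -30666 kJ/h
Outlet flows (mol/h): A 362.24, B 917.76, C 917.76
Sensible, products 25→75.9 °C: 15066 kJ/h
Q = ΔH = 69660 kJ/h = 19.35 kW
Heat supplied = 19.35 kJ/s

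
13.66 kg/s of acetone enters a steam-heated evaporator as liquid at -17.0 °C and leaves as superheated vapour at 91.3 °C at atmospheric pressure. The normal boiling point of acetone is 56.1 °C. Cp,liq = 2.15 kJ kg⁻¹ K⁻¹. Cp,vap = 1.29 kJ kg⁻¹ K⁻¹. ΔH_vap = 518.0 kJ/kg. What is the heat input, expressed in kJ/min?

liquid -17.0→56.1 °C: 157.16 kJ/kg
vaporisation at 56.1 °C: 518 kJ/kg
vapour 56.1→91.3 °C: 45.408 kJ/kg
Δh = 157.16 + 518 + 45.408 = 720.57 kJ/kg
Q = ṁ·Δh = 13.66 kg/s × 720.57 kJ/kg = 9843 kJ/s
|Q| = 9843 kW = 590580 kJ/min

Q = 591000 kJ/min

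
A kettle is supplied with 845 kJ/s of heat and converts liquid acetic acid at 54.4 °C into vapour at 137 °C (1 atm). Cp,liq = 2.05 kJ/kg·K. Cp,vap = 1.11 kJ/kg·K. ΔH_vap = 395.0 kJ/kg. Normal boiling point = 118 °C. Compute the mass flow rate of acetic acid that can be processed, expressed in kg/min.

ṁ = 92.8 kg/min

Δh = 2.05×(118−54.4) + 395.0 + 1.11×(137−118) = 546.47 kJ/kg
Q = 845 kJ/s = 845 kJ/s = 50700 kJ/min
ṁ = Q/Δh = 50700 / 546.47 = 92.777 kg/min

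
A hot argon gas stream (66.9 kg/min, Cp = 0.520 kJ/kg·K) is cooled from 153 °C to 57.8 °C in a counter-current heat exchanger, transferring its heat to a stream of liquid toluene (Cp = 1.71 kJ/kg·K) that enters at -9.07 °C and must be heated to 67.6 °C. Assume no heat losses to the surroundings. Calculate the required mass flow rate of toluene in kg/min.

Heat released by hot stream: Q = 66.9 × 0.520 × (153 − 57.8) = 3311.8 kJ/min
Energy balance on cold side (adiabatic exchanger): Q = ṁ_c·Cp_c·(T_c,out − T_c,in)
ṁ_c = 3311.8 / [1.71 × (67.6 − -9.07)] = 25.261 kg/min

ṁ_c = 25.3 kg/min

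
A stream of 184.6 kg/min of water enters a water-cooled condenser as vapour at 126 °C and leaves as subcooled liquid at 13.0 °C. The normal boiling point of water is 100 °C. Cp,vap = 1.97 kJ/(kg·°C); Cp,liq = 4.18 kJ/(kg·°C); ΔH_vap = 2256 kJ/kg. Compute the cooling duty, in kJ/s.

vapour 126→100 °C: -51.22 kJ/kg
condensation at 100 °C: -2256 kJ/kg
liquid 100→13.0 °C: -363.66 kJ/kg
Δh = -51.22 + -2256 + -363.66 = -2670.9 kJ/kg
Q = ṁ·Δh = 184.6 kg/min × -2670.9 kJ/kg = -493040 kJ/min
|Q| = 8217.4 kW

Q_c = 8220 kJ/s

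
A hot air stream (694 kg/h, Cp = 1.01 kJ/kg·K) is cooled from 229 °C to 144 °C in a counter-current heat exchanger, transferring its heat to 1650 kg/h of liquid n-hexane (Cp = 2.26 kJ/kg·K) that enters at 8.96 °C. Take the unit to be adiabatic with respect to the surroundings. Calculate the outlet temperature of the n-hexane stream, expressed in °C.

Heat released by hot stream: Q = 694 × 1.01 × (229 − 144) = 59580 kJ/h
Energy balance on cold side (adiabatic exchanger): Q = ṁ_c·Cp_c·(T_c,out − T_c,in)
T_c,out = 8.96 + 59580/(1650 × 2.26) = 24.937 °C

T_c,out = 24.9 °C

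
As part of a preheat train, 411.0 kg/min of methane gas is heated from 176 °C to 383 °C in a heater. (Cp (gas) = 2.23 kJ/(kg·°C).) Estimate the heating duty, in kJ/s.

Q = 3160 kJ/s

Q = ṁ·Cp·ΔT = 411.0 × 2.23 × (383 − 176) = 189720 kJ/min
Converting: 189720 / 60 s = 3162 kW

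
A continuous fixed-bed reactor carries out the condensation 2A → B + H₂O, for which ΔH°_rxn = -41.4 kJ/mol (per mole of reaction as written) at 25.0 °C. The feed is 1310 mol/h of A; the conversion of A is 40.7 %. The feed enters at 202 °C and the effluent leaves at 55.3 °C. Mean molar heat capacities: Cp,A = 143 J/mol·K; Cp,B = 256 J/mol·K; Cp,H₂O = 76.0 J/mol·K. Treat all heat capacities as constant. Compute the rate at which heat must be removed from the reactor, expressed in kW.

Extent of reaction ξ = 0.407 × 1310 / 2 = 266.58 mol/h
Reaction term: ξ·ΔH°_rxn = 266.58 × -41.4 = -11037 kJ/h
Sensible, feed 202→25 °C: -33157 kJ/h
Outlet flows (mol/h): A 776.83, B 266.58, H₂O 266.58
Sensible, products 25→55.3 °C: 6047.7 kJ/h
Q = ΔH = -38146 kJ/h = -10.596 kW
Heat removed = 10.596 kW

Q_out = 10.6 kW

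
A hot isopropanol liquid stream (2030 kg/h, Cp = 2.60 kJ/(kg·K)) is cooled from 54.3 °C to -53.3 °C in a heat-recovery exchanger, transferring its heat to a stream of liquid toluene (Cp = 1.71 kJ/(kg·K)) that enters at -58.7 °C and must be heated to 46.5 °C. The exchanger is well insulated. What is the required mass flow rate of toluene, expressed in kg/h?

Heat released by hot stream: Q = 2030 × 2.60 × (54.3 − -53.3) = 567910 kJ/h
Energy balance on cold side (adiabatic exchanger): Q = ṁ_c·Cp_c·(T_c,out − T_c,in)
ṁ_c = 567910 / [1.71 × (46.5 − -58.7)] = 3157 kg/h

ṁ_c = 3160 kg/h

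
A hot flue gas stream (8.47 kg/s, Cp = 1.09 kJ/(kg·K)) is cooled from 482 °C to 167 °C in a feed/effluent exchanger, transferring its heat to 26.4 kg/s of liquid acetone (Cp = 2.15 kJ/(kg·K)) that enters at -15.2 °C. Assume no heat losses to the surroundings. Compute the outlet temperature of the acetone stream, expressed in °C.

T_c,out = 36.0 °C

Heat released by hot stream: Q = 8.47 × 1.09 × (482 − 167) = 2908.2 kJ/s
Energy balance on cold side (adiabatic exchanger): Q = ṁ_c·Cp_c·(T_c,out − T_c,in)
T_c,out = -15.2 + 2908.2/(26.4 × 2.15) = 36.036 °C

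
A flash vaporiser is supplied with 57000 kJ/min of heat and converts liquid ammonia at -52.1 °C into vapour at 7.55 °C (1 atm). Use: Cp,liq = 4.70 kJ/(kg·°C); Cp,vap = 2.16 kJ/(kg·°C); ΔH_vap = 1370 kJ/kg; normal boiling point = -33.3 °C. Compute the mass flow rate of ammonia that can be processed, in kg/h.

ṁ = 2210 kg/h

Δh = 4.70×(-33.3−-52.1) + 1370 + 2.16×(7.55−-33.3) = 1546.6 kJ/kg
Q = 57000 kJ/min = 950 kJ/s = 3.42e+06 kJ/h
ṁ = Q/Δh = 3.42e+06 / 1546.6 = 2211.3 kg/h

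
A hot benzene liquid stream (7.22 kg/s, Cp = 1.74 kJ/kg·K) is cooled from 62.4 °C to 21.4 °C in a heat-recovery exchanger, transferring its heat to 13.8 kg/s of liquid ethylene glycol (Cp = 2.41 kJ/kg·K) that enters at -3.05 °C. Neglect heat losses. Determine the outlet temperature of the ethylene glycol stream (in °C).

Heat released by hot stream: Q = 7.22 × 1.74 × (62.4 − 21.4) = 515.07 kJ/s
Energy balance on cold side (adiabatic exchanger): Q = ṁ_c·Cp_c·(T_c,out − T_c,in)
T_c,out = -3.05 + 515.07/(13.8 × 2.41) = 12.437 °C

T_c,out = 12.4 °C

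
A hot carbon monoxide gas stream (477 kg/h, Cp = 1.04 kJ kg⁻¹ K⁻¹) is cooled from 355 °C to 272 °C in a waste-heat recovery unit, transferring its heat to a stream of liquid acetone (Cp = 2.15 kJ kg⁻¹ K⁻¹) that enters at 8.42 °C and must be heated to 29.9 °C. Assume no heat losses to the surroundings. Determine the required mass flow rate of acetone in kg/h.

Heat released by hot stream: Q = 477 × 1.04 × (355 − 272) = 41175 kJ/h
Energy balance on cold side (adiabatic exchanger): Q = ṁ_c·Cp_c·(T_c,out − T_c,in)
ṁ_c = 41175 / [2.15 × (29.9 − 8.42)] = 891.57 kg/h

ṁ_c = 892 kg/h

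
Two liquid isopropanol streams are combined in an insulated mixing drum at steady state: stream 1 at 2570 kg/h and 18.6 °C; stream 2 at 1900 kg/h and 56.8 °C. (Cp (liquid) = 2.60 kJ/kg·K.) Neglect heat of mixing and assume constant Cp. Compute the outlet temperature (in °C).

No heat crosses the boundary, so H_out = H_in.
T_out = Σ ṁᵢCp,ᵢTᵢ / Σ ṁᵢCp,ᵢ
      = 404880 / 11622 = 34.837 °C

T_out = 34.8 °C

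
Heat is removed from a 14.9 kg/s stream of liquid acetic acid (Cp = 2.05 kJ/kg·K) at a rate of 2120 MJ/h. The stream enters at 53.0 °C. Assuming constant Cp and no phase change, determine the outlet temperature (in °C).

T_out = 33.7 °C

Q = 2120 MJ/h = 588.89 kJ/s
ΔT = Q/(ṁ·Cp) = 588.89/(14.9×2.05) = 19.279 K
T_out = 53.0 − 19.279 = 33.721 °C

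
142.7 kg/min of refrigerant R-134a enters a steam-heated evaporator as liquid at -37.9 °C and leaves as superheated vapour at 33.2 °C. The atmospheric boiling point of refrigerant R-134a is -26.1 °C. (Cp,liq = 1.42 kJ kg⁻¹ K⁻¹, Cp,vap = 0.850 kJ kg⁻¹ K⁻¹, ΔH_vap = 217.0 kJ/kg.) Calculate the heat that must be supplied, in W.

Q = 676000 W

liquid -37.9→-26.1 °C: 16.756 kJ/kg
vaporisation at -26.1 °C: 217 kJ/kg
vapour -26.1→33.2 °C: 50.405 kJ/kg
Δh = 16.756 + 217 + 50.405 = 284.16 kJ/kg
Q = ṁ·Δh = 142.7 kg/min × 284.16 kJ/kg = 40550 kJ/min
|Q| = 675.83 kW = 675830 W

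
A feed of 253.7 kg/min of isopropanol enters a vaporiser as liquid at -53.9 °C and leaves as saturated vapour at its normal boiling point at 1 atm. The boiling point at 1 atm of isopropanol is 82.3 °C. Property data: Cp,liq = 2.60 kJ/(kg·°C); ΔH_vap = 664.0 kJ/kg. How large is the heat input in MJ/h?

Q = 15500 MJ/h

liquid -53.9→82.3 °C: 354.12 kJ/kg
vaporisation at 82.3 °C: 664 kJ/kg
Δh = 354.12 + 664 = 1018.1 kJ/kg
Q = ṁ·Δh = 253.7 kg/min × 1018.1 kJ/kg = 258300 kJ/min
|Q| = 4305 kW = 15498 MJ/h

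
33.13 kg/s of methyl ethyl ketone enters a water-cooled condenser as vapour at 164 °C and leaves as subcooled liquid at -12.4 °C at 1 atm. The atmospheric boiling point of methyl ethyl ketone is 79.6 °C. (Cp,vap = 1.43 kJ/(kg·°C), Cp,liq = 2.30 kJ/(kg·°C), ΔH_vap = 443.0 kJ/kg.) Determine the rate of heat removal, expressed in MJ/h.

Q_c = 92500 MJ/h

vapour 164→79.6 °C: -120.69 kJ/kg
condensation at 79.6 °C: -443 kJ/kg
liquid 79.6→-12.4 °C: -211.6 kJ/kg
Δh = -120.69 + -443 + -211.6 = -775.29 kJ/kg
Q = ṁ·Δh = 33.13 kg/s × -775.29 kJ/kg = -25685 kJ/s
|Q| = 25685 kW = 92468 MJ/h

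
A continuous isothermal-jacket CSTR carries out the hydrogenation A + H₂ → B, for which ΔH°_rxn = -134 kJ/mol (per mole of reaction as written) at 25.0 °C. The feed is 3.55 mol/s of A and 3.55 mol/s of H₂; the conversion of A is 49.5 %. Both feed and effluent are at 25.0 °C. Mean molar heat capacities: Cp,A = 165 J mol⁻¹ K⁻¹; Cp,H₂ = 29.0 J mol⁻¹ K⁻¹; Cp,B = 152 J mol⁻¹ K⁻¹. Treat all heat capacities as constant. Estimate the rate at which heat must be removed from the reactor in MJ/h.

Q_out = 848 MJ/h

Extent of reaction ξ = 0.495 × 3.55 = 1.7572 mol/s
Reaction term: ξ·ΔH°_rxn = 1.7572 × -134 = -235.47 kJ/s
Q = ΔH = -235.47 kJ/s = -235.47 kW
Heat removed = 847.7 MJ/h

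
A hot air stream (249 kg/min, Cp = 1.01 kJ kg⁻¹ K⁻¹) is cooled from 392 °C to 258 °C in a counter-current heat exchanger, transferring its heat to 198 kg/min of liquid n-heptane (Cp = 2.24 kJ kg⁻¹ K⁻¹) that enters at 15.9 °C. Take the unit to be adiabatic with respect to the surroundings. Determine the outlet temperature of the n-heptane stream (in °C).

T_c,out = 91.9 °C

Heat released by hot stream: Q = 249 × 1.01 × (392 − 258) = 33700 kJ/min
Energy balance on cold side (adiabatic exchanger): Q = ṁ_c·Cp_c·(T_c,out − T_c,in)
T_c,out = 15.9 + 33700/(198 × 2.24) = 91.882 °C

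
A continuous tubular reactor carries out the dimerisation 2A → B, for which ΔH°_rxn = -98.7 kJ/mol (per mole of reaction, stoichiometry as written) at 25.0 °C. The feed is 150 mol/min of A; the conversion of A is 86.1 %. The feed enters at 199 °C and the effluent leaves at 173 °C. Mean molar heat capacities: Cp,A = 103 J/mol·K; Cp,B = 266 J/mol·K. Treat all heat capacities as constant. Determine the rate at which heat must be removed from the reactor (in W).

Q_out = 103000 W

Extent of reaction ξ = 0.861 × 150 / 2 = 64.575 mol/min
Reaction term: ξ·ΔH°_rxn = 64.575 × -98.7 = -6373.6 kJ/min
Sensible, feed 199→25 °C: -2688.3 kJ/min
Outlet flows (mol/min): A 20.85, B 64.575
Sensible, products 25→173 °C: 2860 kJ/min
Q = ΔH = -6201.8 kJ/min = -103.36 kW
Heat removed = 103360 W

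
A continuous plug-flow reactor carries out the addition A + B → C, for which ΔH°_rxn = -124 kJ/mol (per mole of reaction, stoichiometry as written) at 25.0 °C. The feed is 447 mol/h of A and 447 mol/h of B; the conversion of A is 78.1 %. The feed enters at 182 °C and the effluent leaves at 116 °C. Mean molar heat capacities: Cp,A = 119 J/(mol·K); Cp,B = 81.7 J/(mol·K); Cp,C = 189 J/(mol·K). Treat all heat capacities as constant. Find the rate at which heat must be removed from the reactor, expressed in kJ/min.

Extent of reaction ξ = 0.781 × 447 = 349.11 mol/h
Reaction term: ξ·ΔH°_rxn = 349.11 × -124 = -43289 kJ/h
Sensible, feed 182→25 °C: -14085 kJ/h
Outlet flows (mol/h): A 97.893, B 97.893, C 349.11
Sensible, products 25→116 °C: 7792.2 kJ/h
Q = ΔH = -49582 kJ/h = -13.773 kW
Heat removed = 826.37 kJ/min

Q_out = 826 kJ/min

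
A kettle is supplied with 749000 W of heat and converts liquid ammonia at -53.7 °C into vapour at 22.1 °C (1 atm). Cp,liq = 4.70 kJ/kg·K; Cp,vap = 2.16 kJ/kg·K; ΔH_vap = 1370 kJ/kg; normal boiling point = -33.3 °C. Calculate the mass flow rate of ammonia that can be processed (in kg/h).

ṁ = 1700 kg/h

Δh = 4.70×(-33.3−-53.7) + 1370 + 2.16×(22.1−-33.3) = 1585.5 kJ/kg
Q = 749000 W = 749 kJ/s = 2.6964e+06 kJ/h
ṁ = Q/Δh = 2.6964e+06 / 1585.5 = 1700.6 kg/h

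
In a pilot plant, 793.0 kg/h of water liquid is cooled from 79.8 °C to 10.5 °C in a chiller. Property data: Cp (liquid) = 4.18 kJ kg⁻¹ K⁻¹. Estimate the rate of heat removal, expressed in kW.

Q = ṁ·Cp·ΔT = 793.0 × 4.18 × (10.5 − 79.8) = -229710 kJ/h
Converting: 229710 / 3600 s = 63.809 kW

Q_c = 63.8 kW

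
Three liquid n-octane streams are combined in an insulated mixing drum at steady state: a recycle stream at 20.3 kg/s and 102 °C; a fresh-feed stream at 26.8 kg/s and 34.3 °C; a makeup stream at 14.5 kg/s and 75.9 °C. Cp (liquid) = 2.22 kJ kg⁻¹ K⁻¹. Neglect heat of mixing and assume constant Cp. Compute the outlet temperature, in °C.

T_out = 66.4 °C

No heat crosses the boundary, so H_out = H_in.
T_out = Σ ṁᵢCp,ᵢTᵢ / Σ ṁᵢCp,ᵢ
      = 9080.7 / 136.75 = 66.402 °C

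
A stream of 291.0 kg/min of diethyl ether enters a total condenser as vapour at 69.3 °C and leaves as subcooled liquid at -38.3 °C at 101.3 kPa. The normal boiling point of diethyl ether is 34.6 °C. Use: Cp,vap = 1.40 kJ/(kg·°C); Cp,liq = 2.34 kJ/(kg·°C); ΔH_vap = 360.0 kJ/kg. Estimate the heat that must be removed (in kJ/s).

Q_c = 2810 kJ/s

vapour 69.3→34.6 °C: -48.58 kJ/kg
condensation at 34.6 °C: -360 kJ/kg
liquid 34.6→-38.3 °C: -170.59 kJ/kg
Δh = -48.58 + -360 + -170.59 = -579.17 kJ/kg
Q = ṁ·Δh = 291.0 kg/min × -579.17 kJ/kg = -168540 kJ/min
|Q| = 2809 kW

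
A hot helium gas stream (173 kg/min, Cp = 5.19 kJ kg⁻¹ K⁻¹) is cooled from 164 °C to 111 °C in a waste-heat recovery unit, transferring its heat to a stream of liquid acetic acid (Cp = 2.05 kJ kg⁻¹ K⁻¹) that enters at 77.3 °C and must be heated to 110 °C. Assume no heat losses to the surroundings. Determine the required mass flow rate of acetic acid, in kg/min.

Heat released by hot stream: Q = 173 × 5.19 × (164 − 111) = 47587 kJ/min
Energy balance on cold side (adiabatic exchanger): Q = ṁ_c·Cp_c·(T_c,out − T_c,in)
ṁ_c = 47587 / [2.05 × (110 − 77.3)] = 709.88 kg/min

ṁ_c = 710 kg/min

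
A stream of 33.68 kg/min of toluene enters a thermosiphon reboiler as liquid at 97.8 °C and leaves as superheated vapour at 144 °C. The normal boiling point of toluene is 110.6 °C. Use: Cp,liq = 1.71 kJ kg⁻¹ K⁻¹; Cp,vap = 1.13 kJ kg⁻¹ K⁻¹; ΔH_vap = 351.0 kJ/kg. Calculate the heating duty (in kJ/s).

liquid 97.8→110.6 °C: 21.888 kJ/kg
vaporisation at 110.6 °C: 351 kJ/kg
vapour 110.6→144 °C: 37.742 kJ/kg
Δh = 21.888 + 351 + 37.742 = 410.63 kJ/kg
Q = ṁ·Δh = 33.68 kg/min × 410.63 kJ/kg = 13830 kJ/min
|Q| = 230.5 kW

Q = 231 kJ/s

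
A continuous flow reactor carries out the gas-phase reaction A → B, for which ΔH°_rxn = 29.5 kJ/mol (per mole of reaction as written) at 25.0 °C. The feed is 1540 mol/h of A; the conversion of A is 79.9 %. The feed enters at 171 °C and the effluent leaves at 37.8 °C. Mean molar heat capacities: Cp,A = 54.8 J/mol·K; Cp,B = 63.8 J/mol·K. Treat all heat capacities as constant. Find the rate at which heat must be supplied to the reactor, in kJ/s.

Q_in = 7.00 kJ/s

Extent of reaction ξ = 0.799 × 1540 = 1230.5 mol/h
Reaction term: ξ·ΔH°_rxn = 1230.5 × 29.5 = 36299 kJ/h
Sensible, feed 171→25 °C: -12321 kJ/h
Outlet flows (mol/h): A 309.54, B 1230.5
Sensible, products 25→37.8 °C: 1222 kJ/h
Q = ΔH = 25199 kJ/h = 6.9998 kW
Heat supplied = 6.9998 kJ/s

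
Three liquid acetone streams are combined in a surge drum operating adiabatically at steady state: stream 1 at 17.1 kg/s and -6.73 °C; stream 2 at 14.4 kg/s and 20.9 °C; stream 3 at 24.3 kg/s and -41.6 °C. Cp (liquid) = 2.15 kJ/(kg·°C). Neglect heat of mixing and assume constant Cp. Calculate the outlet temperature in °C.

T_out = -14.8 °C

Adiabatic, steady state ⇒ Σ ṁᵢCp,ᵢ(T_out − Tᵢ) = 0
T_out = Σ ṁᵢCp,ᵢTᵢ / Σ ṁᵢCp,ᵢ
      = -1773.8 / 119.97 = -14.785 °C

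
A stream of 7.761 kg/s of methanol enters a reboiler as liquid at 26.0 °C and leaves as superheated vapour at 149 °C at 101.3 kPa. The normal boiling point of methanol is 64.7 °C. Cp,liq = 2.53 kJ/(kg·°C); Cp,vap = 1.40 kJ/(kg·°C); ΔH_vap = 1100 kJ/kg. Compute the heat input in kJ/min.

Q = 613000 kJ/min

liquid 26.0→64.7 °C: 97.911 kJ/kg
vaporisation at 64.7 °C: 1100 kJ/kg
vapour 64.7→149 °C: 118.02 kJ/kg
Δh = 97.911 + 1100 + 118.02 = 1315.9 kJ/kg
Q = ṁ·Δh = 7.761 kg/s × 1315.9 kJ/kg = 10213 kJ/s
|Q| = 10213 kW = 612780 kJ/min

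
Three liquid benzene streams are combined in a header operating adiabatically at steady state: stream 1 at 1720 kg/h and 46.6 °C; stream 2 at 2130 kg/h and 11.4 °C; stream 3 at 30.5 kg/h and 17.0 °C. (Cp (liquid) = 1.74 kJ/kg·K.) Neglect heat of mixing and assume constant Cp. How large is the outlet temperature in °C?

T_out = 27.0 °C

Adiabatic, steady state ⇒ Σ ṁᵢCp,ᵢ(T_out − Tᵢ) = 0
Σ ṁᵢCp,ᵢTᵢ = 1720×1.74×46.6 + 2130×1.74×11.4 + 30.5×1.74×17.0 = 182620
Σ ṁᵢCp,ᵢ = 1720×1.74 + 2130×1.74 + 30.5×1.74 = 6752.1
T_out = 182620 / 6752.1 = 27.046 °C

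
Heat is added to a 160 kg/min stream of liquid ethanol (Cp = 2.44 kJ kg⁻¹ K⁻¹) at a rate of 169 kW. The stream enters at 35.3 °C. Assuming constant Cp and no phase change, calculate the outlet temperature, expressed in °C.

T_out = 61.3 °C

Q = 169 kW = 10140 kJ/min
ΔT = Q/(ṁ·Cp) = 10140/(160×2.44) = 25.973 K
T_out = 35.3 + 25.973 = 61.273 °C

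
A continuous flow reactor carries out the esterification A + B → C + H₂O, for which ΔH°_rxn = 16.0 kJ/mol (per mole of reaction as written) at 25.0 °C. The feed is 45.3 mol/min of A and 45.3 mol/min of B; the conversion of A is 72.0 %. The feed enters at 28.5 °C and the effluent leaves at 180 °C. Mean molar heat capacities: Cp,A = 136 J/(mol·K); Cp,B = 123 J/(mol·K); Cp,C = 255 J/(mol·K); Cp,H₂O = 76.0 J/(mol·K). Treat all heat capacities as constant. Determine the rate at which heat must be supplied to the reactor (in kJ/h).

Extent of reaction ξ = 0.720 × 45.3 = 32.616 mol/min
Reaction term: ξ·ΔH°_rxn = 32.616 × 16.0 = 521.86 kJ/min
Sensible, feed 28.5→25 °C: -41.064 kJ/min
Outlet flows (mol/min): A 12.684, B 12.684, C 32.616, H₂O 32.616
Sensible, products 25→180 °C: 2182.6 kJ/min
Q = ΔH = 2663.4 kJ/min = 44.389 kW
Heat supplied = 159800 kJ/h

Q_in = 160000 kJ/h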